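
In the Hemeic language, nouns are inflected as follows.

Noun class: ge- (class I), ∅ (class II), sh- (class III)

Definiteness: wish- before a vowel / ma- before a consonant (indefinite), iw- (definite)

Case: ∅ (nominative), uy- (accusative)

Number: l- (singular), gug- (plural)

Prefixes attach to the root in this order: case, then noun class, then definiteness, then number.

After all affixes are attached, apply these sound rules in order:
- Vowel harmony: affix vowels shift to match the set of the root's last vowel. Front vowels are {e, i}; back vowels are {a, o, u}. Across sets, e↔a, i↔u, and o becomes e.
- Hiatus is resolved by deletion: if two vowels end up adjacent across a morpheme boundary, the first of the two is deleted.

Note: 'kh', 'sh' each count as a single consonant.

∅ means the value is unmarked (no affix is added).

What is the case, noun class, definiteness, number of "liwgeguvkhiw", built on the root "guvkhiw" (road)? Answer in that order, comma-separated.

nominative, class I, definite, singular

Segment: l-iw-ge-guvkhiw.
case: ∅ → nominative.
noun class: ge- → class I.
definiteness: iw- → definite.
number: l- → singular.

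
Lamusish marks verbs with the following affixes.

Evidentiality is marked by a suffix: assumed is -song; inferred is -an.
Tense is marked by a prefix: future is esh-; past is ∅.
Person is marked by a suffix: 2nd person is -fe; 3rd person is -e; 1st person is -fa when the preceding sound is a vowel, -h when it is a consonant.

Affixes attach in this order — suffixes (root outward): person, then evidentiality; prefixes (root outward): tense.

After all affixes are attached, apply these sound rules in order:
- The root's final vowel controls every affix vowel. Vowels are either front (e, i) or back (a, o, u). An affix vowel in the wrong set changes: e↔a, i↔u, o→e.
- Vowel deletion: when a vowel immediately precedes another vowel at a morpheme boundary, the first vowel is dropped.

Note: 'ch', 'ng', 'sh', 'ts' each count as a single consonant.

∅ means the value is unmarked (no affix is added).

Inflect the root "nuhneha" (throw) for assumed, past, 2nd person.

Attach person 2nd person -fe → nuhnehafe.
tense = past: zero marking, form stays nuhnehafe.
Attach evidentiality assumed -song → nuhnehafesong.
Apply vowel harmony: nuhnehafesong → nuhnehafasong.
Vowel deletion: no change.

nuhnehafasong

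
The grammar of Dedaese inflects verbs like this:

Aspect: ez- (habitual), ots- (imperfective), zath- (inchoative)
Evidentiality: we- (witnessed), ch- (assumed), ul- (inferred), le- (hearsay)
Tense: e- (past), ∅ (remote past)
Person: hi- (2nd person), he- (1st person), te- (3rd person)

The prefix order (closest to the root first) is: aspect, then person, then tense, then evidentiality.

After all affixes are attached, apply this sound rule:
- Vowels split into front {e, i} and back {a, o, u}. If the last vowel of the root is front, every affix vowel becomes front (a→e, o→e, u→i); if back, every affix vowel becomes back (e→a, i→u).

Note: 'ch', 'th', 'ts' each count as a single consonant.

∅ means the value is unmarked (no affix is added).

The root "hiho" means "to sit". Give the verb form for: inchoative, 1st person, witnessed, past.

Attach aspect inchoative zath- → zathhiho.
Attach person 1st person he- → hezathhiho.
Attach tense past e- → ehezathhiho.
Attach evidentiality witnessed we- → weehezathhiho.
Apply vowel harmony: weehezathhiho → waahazathhiho.

waahazathhiho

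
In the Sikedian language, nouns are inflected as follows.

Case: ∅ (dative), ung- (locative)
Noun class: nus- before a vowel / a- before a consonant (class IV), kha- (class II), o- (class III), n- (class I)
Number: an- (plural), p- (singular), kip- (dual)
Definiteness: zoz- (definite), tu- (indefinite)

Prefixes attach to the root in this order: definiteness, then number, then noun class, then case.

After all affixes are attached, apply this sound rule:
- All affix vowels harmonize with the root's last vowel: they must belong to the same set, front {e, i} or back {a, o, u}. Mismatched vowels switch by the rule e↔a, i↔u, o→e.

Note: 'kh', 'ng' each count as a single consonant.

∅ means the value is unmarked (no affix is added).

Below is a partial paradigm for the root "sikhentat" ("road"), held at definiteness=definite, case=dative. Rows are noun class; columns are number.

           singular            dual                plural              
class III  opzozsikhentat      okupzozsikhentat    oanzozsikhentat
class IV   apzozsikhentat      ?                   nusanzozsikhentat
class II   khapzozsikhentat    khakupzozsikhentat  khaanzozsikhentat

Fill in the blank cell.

Attach definiteness definite zoz- → zozsikhentat.
Attach number dual kip- → kipzozsikhentat.
Attach noun class class IV a- (before consonant 'k') → akipzozsikhentat.
case = dative: zero marking, form stays akipzozsikhentat.
Apply vowel harmony: akipzozsikhentat → akupzozsikhentat.

akupzozsikhentat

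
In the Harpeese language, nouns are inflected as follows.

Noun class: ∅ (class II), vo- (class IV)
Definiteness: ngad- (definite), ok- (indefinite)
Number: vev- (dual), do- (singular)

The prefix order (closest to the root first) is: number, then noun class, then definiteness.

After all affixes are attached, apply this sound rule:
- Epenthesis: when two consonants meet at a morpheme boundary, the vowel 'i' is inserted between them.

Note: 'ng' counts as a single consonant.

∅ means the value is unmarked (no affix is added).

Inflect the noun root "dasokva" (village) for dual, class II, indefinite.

Attach number dual vev- → vevdasokva.
noun class = class II: zero marking, form stays vevdasokva.
Attach definiteness indefinite ok- → okvevdasokva.
Apply epenthesis: okvevdasokva → okivevidasokva.

okivevidasokva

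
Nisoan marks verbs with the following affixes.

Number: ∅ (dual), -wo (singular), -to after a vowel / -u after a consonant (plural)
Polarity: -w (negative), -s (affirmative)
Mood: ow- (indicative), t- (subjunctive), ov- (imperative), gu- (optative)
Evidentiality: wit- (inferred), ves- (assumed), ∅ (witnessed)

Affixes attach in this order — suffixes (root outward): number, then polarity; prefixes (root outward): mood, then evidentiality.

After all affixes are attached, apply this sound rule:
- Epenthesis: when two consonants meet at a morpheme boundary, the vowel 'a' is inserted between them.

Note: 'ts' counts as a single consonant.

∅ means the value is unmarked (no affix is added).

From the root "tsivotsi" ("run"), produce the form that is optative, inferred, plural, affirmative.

Attach number plural -to (after vowel 'i') → tsivotsito.
Attach mood optative gu- → gutsivotsito.
Attach evidentiality inferred wit- → witgutsivotsito.
Attach polarity affirmative -s → witgutsivotsitos.
Apply epenthesis: witgutsivotsitos → witagutsivotsitos.

witagutsivotsitos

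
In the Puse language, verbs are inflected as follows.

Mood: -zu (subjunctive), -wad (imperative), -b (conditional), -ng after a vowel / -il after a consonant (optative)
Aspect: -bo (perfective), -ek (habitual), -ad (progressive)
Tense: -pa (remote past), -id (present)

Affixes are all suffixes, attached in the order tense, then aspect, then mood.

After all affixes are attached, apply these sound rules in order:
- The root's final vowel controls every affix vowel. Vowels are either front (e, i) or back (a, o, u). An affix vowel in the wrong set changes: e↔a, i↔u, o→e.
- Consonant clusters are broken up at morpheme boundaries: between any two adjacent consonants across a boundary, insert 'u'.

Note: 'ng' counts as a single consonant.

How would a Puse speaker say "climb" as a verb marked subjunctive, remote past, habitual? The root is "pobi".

Attach tense remote past -pa → pobipa.
Attach aspect habitual -ek → pobipaek.
Attach mood subjunctive -zu → pobipaekzu.
Apply vowel harmony: pobipaekzu → pobipeekzi.
Apply epenthesis: pobipeekzi → pobipeekuzi.

pobipeekuzi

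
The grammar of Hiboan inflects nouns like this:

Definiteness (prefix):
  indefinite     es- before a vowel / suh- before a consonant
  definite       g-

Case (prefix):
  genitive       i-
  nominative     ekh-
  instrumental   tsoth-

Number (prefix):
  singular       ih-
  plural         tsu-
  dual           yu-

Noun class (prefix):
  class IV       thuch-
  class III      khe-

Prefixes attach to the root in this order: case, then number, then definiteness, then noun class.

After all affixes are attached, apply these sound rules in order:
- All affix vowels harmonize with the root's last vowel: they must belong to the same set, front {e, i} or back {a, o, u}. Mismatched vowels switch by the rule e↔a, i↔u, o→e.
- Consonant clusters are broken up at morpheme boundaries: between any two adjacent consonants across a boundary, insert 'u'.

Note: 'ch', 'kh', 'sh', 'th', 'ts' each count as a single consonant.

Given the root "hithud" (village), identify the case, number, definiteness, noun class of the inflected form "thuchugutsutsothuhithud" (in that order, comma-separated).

Segment: thuch-g-tsu-tsoth-hithud.
case: tsoth- → instrumental.
number: tsu- → plural.
definiteness: g- → definite.
noun class: thuch- → class IV.

instrumental, plural, definite, class IV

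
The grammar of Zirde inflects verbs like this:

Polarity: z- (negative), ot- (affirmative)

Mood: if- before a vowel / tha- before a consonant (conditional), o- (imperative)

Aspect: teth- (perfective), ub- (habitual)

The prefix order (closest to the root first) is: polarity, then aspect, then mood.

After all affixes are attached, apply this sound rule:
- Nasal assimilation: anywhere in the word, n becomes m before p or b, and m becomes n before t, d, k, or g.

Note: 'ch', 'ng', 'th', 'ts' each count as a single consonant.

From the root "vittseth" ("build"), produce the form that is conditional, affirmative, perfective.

thatethotvittseth

Attach polarity affirmative ot- → otvittseth.
Attach aspect perfective teth- → tethotvittseth.
Attach mood conditional tha- (before consonant 't') → thatethotvittseth.
Nasal assimilation: no change.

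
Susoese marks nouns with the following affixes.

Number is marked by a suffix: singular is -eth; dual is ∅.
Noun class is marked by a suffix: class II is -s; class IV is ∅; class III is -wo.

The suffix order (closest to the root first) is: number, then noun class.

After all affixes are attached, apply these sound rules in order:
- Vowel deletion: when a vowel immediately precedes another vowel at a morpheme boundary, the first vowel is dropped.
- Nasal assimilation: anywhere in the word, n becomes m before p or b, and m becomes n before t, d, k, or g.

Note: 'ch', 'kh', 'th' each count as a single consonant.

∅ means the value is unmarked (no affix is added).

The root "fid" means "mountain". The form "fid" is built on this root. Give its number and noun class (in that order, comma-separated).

Segment: fid.
number: ∅ → dual.
noun class: ∅ → class IV.

dual, class IV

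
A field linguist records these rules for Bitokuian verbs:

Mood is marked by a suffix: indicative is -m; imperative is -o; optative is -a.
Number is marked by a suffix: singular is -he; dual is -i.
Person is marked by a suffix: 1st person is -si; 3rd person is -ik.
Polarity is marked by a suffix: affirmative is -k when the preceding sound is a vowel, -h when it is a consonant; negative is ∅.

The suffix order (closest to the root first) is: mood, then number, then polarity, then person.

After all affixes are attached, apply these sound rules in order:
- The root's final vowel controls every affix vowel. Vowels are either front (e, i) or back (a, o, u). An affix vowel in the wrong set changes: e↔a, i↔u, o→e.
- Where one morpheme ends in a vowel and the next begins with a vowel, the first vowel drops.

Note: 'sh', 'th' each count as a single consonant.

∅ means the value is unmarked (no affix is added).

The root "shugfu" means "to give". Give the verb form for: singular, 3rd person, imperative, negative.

Attach mood imperative -o → shugfuo.
Attach number singular -he → shugfuohe.
polarity = negative: zero marking, form stays shugfuohe.
Attach person 3rd person -ik → shugfuoheik.
Apply vowel harmony: shugfuoheik → shugfuohauk.
Apply vowel deletion: shugfuohauk → shugfohuk.

shugfohuk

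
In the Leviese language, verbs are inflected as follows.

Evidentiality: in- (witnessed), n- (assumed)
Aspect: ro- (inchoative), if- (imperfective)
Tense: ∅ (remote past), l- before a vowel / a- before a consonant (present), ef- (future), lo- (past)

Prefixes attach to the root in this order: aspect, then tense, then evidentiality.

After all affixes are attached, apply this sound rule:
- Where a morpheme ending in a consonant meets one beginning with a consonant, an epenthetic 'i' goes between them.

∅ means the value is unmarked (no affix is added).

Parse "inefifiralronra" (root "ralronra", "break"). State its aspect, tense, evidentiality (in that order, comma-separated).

imperfective, future, witnessed

Segment: in-ef-if-ralronra.
aspect: if- → imperfective.
tense: ef- → future.
evidentiality: in- → witnessed.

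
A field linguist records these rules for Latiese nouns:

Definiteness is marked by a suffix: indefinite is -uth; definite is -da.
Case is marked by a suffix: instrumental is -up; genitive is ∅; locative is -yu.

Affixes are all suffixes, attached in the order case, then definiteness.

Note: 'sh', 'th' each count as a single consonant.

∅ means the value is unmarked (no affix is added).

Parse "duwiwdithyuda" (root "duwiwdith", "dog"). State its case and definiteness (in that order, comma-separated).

locative, definite

Segment: duwiwdith-yu-da.
case: -yu → locative.
definiteness: -da → definite.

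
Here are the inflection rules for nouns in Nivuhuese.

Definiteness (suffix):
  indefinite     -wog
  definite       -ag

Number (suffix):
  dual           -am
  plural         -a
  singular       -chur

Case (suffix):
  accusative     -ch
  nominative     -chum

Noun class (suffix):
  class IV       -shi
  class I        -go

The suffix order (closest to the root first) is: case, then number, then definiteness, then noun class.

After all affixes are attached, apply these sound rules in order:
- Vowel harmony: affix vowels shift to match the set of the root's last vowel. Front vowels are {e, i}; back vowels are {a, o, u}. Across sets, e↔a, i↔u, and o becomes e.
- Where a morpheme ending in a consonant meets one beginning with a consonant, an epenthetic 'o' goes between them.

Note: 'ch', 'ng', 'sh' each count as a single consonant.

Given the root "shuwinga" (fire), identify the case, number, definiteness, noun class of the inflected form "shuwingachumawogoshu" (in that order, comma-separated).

nominative, plural, indefinite, class IV

Segment: shuwinga-chum-a-wog-shi.
case: -chum → nominative.
number: -a → plural.
definiteness: -wog → indefinite.
noun class: -shi → class IV.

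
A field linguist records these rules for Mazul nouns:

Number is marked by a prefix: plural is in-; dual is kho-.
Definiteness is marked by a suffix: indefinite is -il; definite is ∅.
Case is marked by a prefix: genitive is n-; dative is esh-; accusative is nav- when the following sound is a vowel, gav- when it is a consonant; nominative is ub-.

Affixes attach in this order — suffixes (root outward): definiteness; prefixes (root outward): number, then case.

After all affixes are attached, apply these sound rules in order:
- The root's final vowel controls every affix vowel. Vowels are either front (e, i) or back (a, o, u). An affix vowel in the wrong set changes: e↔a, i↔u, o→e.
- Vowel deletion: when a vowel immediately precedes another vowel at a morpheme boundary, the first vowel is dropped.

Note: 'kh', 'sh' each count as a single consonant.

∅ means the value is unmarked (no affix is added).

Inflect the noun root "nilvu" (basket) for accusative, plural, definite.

navunnilvu

definiteness = definite: zero marking, form stays nilvu.
Attach number plural in- → innilvu.
Attach case accusative nav- (before vowel 'i') → navinnilvu.
Apply vowel harmony: navinnilvu → navunnilvu.
Vowel deletion: no change.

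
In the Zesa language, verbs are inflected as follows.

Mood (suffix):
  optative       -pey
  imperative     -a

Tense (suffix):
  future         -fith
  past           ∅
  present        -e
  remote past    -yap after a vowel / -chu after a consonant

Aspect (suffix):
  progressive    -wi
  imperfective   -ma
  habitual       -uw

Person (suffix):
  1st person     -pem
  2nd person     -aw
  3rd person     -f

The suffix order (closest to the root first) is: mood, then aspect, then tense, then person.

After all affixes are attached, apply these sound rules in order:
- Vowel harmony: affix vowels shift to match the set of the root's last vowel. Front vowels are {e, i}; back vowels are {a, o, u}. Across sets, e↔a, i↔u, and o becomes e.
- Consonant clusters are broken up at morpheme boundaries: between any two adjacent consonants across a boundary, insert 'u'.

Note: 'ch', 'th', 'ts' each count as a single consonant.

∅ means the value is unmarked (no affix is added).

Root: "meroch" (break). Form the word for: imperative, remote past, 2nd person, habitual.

Attach mood imperative -a → merocha.
Attach aspect habitual -uw → merochauw.
Attach tense remote past -chu (after consonant 'w') → merochauwchu.
Attach person 2nd person -aw → merochauwchuaw.
Vowel harmony: no change.
Apply epenthesis: merochauwchuaw → merochauwuchuaw.

merochauwuchuaw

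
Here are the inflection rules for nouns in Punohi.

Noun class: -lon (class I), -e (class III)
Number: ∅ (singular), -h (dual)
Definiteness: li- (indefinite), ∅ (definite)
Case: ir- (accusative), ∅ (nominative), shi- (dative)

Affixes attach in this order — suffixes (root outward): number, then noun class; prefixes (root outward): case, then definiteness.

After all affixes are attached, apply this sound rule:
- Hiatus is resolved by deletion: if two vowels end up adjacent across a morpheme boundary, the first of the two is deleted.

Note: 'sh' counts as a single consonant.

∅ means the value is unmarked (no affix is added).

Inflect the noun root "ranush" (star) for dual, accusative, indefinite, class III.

lirranushhe

Attach case accusative ir- → irranush.
Attach number dual -h → irranushh.
Attach definiteness indefinite li- → liirranushh.
Attach noun class class III -e → liirranushhe.
Apply vowel deletion: liirranushhe → lirranushhe.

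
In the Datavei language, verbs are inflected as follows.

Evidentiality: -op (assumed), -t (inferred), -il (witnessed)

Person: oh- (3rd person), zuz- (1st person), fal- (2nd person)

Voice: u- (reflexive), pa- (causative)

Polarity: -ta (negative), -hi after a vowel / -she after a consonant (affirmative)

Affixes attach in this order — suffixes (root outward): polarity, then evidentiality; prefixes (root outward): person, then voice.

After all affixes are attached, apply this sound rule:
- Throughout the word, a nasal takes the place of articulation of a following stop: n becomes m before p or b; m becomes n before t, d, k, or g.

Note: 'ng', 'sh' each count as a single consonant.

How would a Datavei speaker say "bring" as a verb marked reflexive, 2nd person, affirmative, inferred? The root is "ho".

ufalhohit

Attach polarity affirmative -hi (after vowel 'o') → hohi.
Attach person 2nd person fal- → falhohi.
Attach voice reflexive u- → ufalhohi.
Attach evidentiality inferred -t → ufalhohit.
Nasal assimilation: no change.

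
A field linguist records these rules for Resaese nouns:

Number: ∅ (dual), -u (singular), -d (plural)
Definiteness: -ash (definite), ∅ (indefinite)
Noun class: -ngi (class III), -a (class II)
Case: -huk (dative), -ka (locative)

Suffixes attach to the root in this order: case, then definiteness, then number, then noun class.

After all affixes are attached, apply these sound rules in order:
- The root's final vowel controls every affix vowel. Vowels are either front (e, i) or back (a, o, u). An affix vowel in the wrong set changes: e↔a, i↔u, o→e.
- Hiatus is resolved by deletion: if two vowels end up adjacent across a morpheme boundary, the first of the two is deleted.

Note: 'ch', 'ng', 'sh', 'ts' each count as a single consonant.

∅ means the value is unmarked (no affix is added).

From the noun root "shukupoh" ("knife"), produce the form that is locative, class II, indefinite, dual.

Attach case locative -ka → shukupohka.
definiteness = indefinite: zero marking, form stays shukupohka.
number = dual: zero marking, form stays shukupohka.
Attach noun class class II -a → shukupohkaa.
Vowel harmony: no change.
Apply vowel deletion: shukupohkaa → shukupohka.

shukupohka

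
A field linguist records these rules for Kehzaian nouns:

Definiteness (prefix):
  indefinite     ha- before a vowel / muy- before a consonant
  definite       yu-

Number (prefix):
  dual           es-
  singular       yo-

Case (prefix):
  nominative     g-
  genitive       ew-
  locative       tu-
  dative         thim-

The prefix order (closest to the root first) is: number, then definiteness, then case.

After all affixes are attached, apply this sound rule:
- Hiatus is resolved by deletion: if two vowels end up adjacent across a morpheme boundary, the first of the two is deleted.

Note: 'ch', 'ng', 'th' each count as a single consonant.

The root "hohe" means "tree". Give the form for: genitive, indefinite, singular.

ewmuyyohohe

Attach number singular yo- → yohohe.
Attach definiteness indefinite muy- (before consonant 'y') → muyyohohe.
Attach case genitive ew- → ewmuyyohohe.
Vowel deletion: no change.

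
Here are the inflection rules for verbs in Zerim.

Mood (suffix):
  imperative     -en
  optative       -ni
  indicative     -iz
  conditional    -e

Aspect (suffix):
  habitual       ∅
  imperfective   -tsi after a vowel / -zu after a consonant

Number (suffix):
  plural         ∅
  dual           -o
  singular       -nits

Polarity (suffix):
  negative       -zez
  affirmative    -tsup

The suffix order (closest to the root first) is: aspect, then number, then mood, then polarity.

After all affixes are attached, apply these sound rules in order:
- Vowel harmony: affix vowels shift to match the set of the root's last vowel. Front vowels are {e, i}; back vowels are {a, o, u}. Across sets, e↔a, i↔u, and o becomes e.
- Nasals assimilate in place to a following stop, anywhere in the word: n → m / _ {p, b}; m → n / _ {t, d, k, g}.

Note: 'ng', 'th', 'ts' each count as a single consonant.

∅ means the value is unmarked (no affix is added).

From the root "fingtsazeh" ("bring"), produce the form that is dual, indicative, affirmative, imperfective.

Attach aspect imperfective -zu (after consonant 'h') → fingtsazehzu.
Attach number dual -o → fingtsazehzuo.
Attach mood indicative -iz → fingtsazehzuoiz.
Attach polarity affirmative -tsup → fingtsazehzuoiztsup.
Apply vowel harmony: fingtsazehzuoiztsup → fingtsazehzieiztsip.
Nasal assimilation: no change.

fingtsazehzieiztsip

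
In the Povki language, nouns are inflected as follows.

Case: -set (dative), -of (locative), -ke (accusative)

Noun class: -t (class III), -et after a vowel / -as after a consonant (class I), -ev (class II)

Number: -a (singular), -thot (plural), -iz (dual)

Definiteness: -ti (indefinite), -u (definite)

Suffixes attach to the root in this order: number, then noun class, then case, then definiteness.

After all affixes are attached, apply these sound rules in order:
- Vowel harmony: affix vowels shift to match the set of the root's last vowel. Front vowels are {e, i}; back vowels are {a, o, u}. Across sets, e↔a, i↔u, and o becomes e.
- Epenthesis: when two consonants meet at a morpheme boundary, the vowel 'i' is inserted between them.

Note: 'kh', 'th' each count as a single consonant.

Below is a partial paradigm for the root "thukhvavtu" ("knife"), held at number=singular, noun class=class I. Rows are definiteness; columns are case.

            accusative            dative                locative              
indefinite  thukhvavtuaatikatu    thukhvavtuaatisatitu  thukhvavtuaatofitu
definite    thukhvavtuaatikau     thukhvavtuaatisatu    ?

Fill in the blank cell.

Attach number singular -a → thukhvavtua.
Attach noun class class I -et (after vowel 'a') → thukhvavtuaet.
Attach case locative -of → thukhvavtuaetof.
Attach definiteness definite -u → thukhvavtuaetofu.
Apply vowel harmony: thukhvavtuaetofu → thukhvavtuaatofu.
Epenthesis: no change.

thukhvavtuaatofu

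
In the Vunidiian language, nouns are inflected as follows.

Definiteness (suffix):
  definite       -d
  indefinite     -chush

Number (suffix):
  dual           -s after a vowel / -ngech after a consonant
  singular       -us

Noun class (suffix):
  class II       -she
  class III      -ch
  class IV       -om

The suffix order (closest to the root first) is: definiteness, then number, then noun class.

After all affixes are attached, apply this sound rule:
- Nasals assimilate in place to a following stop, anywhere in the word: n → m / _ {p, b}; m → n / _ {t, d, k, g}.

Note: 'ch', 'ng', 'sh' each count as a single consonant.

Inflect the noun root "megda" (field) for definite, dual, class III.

Attach definiteness definite -d → megdad.
Attach number dual -ngech (after consonant 'd') → megdadngech.
Attach noun class class III -ch → megdadngechch.
Nasal assimilation: no change.

megdadngechch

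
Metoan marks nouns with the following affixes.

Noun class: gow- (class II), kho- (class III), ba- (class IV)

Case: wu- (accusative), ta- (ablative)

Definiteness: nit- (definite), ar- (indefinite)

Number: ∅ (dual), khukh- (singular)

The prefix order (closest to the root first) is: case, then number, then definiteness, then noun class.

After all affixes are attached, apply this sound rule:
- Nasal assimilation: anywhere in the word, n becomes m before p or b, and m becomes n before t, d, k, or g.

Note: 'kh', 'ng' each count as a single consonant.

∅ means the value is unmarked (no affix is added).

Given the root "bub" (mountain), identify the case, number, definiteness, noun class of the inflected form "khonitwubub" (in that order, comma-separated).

accusative, dual, definite, class III

Segment: kho-nit-wu-bub.
case: wu- → accusative.
number: ∅ → dual.
definiteness: nit- → definite.
noun class: kho- → class III.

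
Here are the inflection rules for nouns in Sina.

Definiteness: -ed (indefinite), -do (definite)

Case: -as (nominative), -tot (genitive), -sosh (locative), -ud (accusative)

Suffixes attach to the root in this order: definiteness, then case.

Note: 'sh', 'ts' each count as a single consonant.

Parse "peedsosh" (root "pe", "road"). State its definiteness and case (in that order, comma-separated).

indefinite, locative

Segment: pe-ed-sosh.
definiteness: -ed → indefinite.
case: -sosh → locative.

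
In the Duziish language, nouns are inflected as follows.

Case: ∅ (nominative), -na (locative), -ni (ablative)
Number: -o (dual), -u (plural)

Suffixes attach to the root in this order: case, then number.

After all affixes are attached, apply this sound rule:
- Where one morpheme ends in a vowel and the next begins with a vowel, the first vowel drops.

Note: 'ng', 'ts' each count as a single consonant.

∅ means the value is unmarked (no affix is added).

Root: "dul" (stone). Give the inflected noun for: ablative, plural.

dulnu

Attach case ablative -ni → dulni.
Attach number plural -u → dulniu.
Apply vowel deletion: dulniu → dulnu.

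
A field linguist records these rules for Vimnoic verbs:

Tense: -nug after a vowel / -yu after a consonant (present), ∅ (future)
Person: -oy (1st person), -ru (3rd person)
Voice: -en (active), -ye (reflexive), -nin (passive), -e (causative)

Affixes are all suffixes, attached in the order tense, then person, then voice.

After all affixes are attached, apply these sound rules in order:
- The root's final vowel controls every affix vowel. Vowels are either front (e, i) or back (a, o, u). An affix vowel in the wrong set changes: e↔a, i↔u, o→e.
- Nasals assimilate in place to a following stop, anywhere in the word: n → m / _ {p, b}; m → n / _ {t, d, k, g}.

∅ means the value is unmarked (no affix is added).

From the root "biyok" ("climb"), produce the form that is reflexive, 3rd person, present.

Attach tense present -yu (after consonant 'k') → biyokyu.
Attach person 3rd person -ru → biyokyuru.
Attach voice reflexive -ye → biyokyuruye.
Apply vowel harmony: biyokyuruye → biyokyuruya.
Nasal assimilation: no change.

biyokyuruya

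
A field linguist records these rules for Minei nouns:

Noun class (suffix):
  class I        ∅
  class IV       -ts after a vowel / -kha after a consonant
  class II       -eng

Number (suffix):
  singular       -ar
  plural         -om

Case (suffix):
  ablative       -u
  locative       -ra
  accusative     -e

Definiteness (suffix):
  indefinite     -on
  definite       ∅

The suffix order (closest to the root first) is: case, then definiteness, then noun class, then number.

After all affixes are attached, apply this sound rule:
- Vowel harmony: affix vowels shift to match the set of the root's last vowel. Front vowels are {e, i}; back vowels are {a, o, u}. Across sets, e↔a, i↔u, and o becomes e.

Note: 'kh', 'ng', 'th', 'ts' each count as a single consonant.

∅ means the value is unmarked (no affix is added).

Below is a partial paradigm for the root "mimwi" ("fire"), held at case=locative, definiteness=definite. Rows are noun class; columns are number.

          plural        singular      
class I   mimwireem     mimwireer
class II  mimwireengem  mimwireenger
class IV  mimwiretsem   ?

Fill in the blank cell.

mimwiretser

Attach case locative -ra → mimwira.
definiteness = definite: zero marking, form stays mimwira.
Attach noun class class IV -ts (after vowel 'a') → mimwirats.
Attach number singular -ar → mimwiratsar.
Apply vowel harmony: mimwiratsar → mimwiretser.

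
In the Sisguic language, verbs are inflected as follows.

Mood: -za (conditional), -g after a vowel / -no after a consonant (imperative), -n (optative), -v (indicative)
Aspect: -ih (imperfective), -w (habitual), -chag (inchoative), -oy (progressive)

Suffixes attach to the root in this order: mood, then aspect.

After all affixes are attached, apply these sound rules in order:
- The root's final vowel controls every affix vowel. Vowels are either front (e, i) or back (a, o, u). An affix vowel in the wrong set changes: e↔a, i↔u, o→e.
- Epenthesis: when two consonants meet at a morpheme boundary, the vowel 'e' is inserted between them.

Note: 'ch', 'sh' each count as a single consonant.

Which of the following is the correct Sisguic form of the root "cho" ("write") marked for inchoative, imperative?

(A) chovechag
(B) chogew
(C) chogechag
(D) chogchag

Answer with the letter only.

C

Attach mood imperative -g (after vowel 'o') → chog.
Attach aspect inchoative -chag → chogchag.
Vowel harmony: no change.
Apply epenthesis: chogchag → chogechag.
So the correct form is chogechag, option (C).
(A) chovechag is wrong: it uses indicative instead of imperative for mood.
(B) chogew is wrong: it uses habitual instead of inchoative for aspect.
(D) chogchag is wrong: it fails to apply the sound rule(s).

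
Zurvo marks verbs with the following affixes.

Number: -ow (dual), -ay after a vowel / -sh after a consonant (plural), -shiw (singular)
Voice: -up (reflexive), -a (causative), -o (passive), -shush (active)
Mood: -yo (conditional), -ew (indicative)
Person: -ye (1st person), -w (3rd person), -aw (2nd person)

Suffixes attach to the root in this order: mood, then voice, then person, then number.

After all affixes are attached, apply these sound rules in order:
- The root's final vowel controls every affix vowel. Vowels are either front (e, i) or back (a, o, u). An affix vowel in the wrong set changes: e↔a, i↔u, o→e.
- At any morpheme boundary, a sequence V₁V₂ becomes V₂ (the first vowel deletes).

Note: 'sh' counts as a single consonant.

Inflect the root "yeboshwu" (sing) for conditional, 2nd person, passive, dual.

yeboshwuyawow

Attach mood conditional -yo → yeboshwuyo.
Attach voice passive -o → yeboshwuyoo.
Attach person 2nd person -aw → yeboshwuyooaw.
Attach number dual -ow → yeboshwuyooawow.
Vowel harmony: no change.
Apply vowel deletion: yeboshwuyooawow → yeboshwuyawow.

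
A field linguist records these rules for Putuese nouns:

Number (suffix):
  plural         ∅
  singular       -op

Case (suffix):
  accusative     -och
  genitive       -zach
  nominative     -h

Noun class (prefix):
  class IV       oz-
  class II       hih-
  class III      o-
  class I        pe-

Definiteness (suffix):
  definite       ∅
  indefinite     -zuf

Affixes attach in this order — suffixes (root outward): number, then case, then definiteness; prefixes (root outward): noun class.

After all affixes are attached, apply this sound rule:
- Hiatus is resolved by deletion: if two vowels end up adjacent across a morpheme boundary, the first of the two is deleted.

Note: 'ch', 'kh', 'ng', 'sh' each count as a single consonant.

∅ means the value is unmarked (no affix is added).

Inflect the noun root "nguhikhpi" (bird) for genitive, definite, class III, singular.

onguhikhpopzach

Attach number singular -op → nguhikhpiop.
Attach case genitive -zach → nguhikhpiopzach.
Attach noun class class III o- → onguhikhpiopzach.
definiteness = definite: zero marking, form stays onguhikhpiopzach.
Apply vowel deletion: onguhikhpiopzach → onguhikhpopzach.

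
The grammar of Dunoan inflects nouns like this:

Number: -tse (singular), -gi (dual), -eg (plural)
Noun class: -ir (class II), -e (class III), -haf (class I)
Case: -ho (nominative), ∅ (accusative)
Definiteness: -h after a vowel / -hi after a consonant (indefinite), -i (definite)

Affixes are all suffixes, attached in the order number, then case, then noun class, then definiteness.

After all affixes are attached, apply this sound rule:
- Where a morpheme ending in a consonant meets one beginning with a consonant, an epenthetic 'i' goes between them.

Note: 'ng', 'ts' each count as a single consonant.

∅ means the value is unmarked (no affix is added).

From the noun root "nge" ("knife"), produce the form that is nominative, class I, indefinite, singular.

Attach number singular -tse → ngetse.
Attach case nominative -ho → ngetseho.
Attach noun class class I -haf → ngetsehohaf.
Attach definiteness indefinite -hi (after consonant 'f') → ngetsehohafhi.
Apply epenthesis: ngetsehohafhi → ngetsehohafihi.

ngetsehohafihi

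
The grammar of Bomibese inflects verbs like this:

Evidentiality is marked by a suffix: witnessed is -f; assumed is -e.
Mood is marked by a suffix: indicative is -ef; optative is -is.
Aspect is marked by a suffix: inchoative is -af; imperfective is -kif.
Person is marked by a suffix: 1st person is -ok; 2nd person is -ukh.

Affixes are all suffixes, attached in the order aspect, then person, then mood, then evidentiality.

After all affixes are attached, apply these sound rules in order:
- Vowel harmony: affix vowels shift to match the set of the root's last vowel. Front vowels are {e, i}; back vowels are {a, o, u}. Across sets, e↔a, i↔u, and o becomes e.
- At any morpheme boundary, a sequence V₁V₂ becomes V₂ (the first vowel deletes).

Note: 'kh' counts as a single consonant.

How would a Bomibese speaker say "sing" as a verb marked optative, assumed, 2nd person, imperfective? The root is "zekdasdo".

Attach aspect imperfective -kif → zekdasdokif.
Attach person 2nd person -ukh → zekdasdokifukh.
Attach mood optative -is → zekdasdokifukhis.
Attach evidentiality assumed -e → zekdasdokifukhise.
Apply vowel harmony: zekdasdokifukhise → zekdasdokufukhusa.
Vowel deletion: no change.

zekdasdokufukhusa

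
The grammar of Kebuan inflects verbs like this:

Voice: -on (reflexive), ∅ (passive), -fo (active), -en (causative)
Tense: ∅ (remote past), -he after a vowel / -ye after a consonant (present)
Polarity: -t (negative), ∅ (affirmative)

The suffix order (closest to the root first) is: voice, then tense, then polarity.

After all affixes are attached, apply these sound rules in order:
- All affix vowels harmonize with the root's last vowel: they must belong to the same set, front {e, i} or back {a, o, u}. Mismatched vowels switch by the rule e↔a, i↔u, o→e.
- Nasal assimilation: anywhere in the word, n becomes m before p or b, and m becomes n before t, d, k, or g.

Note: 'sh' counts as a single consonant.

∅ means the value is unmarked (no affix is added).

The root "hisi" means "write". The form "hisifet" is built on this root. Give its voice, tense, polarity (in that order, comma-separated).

Segment: hisi-fo-t.
voice: -fo → active.
tense: ∅ → remote past.
polarity: -t → negative.

active, remote past, negative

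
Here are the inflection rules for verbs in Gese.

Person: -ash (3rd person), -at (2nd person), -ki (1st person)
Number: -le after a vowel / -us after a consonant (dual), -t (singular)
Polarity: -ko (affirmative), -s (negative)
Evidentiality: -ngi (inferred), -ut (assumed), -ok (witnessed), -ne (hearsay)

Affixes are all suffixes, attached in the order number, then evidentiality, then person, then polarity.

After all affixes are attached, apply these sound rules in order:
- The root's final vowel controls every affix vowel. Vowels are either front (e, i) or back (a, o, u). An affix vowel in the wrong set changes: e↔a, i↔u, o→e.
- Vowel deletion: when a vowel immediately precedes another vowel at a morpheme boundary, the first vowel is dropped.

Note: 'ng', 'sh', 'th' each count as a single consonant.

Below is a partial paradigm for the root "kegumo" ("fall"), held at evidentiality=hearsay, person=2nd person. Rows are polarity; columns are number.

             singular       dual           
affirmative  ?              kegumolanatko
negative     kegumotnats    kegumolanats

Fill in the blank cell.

Attach number singular -t → kegumot.
Attach evidentiality hearsay -ne → kegumotne.
Attach person 2nd person -at → kegumotneat.
Attach polarity affirmative -ko → kegumotneatko.
Apply vowel harmony: kegumotneatko → kegumotnaatko.
Apply vowel deletion: kegumotnaatko → kegumotnatko.

kegumotnatko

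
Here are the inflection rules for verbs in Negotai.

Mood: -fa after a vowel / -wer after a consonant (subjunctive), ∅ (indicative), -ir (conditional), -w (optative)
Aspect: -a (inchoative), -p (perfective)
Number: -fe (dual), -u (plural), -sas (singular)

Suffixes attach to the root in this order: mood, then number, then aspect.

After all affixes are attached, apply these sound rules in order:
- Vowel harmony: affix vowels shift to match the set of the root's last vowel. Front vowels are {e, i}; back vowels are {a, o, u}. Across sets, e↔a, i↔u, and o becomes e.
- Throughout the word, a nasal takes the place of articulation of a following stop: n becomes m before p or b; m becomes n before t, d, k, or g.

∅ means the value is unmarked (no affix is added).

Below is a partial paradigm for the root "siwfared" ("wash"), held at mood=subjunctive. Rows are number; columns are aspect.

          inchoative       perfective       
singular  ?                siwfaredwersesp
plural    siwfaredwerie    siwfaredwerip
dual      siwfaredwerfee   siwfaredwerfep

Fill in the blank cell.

Attach mood subjunctive -wer (after consonant 'd') → siwfaredwer.
Attach number singular -sas → siwfaredwersas.
Attach aspect inchoative -a → siwfaredwersasa.
Apply vowel harmony: siwfaredwersasa → siwfaredwersese.
Nasal assimilation: no change.

siwfaredwersese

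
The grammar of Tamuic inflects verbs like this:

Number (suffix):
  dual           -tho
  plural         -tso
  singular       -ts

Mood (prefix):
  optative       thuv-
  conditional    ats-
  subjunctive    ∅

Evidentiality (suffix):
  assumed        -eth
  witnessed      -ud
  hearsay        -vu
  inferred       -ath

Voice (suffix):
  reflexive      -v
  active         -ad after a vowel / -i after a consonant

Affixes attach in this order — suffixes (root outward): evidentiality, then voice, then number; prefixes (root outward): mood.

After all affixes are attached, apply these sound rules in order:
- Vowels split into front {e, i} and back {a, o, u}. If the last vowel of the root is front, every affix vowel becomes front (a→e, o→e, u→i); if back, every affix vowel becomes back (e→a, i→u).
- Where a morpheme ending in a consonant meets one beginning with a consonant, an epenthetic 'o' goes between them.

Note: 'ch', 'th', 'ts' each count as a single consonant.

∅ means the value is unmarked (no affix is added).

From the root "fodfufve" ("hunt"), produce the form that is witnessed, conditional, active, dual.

etsofodfufveidithe

Attach evidentiality witnessed -ud → fodfufveud.
Attach voice active -i (after consonant 'd') → fodfufveudi.
Attach mood conditional ats- → atsfodfufveudi.
Attach number dual -tho → atsfodfufveuditho.
Apply vowel harmony: atsfodfufveuditho → etsfodfufveidithe.
Apply epenthesis: etsfodfufveidithe → etsofodfufveidithe.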